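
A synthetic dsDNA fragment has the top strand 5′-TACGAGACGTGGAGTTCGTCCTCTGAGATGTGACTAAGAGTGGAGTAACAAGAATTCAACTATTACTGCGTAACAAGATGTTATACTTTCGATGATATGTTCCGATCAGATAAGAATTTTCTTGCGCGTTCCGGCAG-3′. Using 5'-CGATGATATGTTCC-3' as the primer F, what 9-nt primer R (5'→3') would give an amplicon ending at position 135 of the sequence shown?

5'-GCCGGAACG-3'

The forward primer binds at positions 90–103; the product's 3' end on the top strand is position 135.
The reverse primer anneals to the top strand over positions 127–135, i.e. to CGTTCCGGC.
Its sequence written 5'→3' is the reverse complement: GCCGGAACG.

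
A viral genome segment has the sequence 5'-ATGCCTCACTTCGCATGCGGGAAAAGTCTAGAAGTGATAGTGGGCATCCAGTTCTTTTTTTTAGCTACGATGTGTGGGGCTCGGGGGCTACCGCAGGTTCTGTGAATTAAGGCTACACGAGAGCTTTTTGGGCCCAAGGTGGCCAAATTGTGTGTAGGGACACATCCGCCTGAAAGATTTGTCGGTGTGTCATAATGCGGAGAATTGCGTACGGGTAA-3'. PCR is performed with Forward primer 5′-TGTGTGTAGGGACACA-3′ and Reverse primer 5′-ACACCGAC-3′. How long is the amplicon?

40 bp

Forward primer TGTGTGTAGGGACACA is found on the top strand at positions 149–164.
Reverse complement of the reverse primer: GTCGGTGT. This occurs on the top strand at positions 181–188.
Amplicon spans positions 149–188: 40 bp.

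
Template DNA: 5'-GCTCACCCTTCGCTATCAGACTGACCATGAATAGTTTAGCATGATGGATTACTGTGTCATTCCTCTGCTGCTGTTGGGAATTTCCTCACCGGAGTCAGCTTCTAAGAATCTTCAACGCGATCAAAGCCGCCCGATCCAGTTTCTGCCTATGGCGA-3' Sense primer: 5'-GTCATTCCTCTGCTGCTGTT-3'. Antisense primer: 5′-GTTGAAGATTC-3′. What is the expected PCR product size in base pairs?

61 bp

Forward primer GTCATTCCTCTGCTGCTGTT is found on the top strand at positions 56–75.
The reverse primer's reverse complement is GAATCTTCAAC, which matches the template at positions 106–116.
Product length = (reverse-primer end) − (forward-primer start) + 1 = 116 − 56 + 1 = 61 bp.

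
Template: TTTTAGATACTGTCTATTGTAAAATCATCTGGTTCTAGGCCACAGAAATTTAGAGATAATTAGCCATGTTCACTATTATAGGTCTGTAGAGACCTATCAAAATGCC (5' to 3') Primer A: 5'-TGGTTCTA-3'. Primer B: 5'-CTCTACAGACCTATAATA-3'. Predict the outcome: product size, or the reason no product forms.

Yes — a 62 bp product.

Primer A (TGGTTCTA) matches the top strand at positions 30–37; it acts as a forward primer.
Primer B's reverse complement is TATTATAGGTCTGTAGAG, matching the top strand at positions 74–91; it acts as a reverse primer.
The 3' ends face each other across positions 30–91, giving a 62 bp product.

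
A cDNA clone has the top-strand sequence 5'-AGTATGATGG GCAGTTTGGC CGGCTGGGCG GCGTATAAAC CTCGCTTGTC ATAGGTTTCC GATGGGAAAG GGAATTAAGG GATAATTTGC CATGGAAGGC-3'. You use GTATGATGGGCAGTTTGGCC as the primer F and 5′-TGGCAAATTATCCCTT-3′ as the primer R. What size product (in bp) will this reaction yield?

91 bp

Forward primer GTATGATGGGCAGTTTGGCC is found on the top strand at positions 2–21.
Reverse complement of the reverse primer: AAGGGATAATTTGCCA. This occurs on the top strand at positions 77–92.
The product runs from position 2 to position 92, so its length is 92 − 2 + 1 = 91 bp.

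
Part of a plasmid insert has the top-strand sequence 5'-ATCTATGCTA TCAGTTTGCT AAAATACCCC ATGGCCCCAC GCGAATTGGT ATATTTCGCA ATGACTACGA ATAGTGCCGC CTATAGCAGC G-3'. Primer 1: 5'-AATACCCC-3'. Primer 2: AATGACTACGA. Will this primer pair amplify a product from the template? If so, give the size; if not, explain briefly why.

Primer 1 (AATACCCC) matches the top strand at positions 23–30 (3' end points downstream).
Primer 2 (AATGACTACGA) also matches the top strand directly, at positions 60–70 — its reverse complement TCGTAGTCATT is not present.
Both primers anneal to the bottom strand with 3' ends pointing the same way, so neither can prime synthesis back toward the other.

No product — both primers anneal to the same strand and extend in the same direction.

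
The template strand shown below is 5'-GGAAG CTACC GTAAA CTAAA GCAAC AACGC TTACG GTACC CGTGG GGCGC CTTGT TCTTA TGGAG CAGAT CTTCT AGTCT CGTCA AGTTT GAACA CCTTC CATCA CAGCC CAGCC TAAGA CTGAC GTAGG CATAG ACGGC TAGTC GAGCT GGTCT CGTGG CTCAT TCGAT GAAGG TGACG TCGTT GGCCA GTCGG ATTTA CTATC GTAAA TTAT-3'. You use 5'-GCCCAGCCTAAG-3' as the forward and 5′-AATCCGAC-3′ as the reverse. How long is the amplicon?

91 bp

The forward primer matches the template at positions 108–119.
The reverse primer's reverse complement is GTCGGATT, which matches the template at positions 191–198.
The product runs from position 108 to position 198, so its length is 198 − 108 + 1 = 91 bp.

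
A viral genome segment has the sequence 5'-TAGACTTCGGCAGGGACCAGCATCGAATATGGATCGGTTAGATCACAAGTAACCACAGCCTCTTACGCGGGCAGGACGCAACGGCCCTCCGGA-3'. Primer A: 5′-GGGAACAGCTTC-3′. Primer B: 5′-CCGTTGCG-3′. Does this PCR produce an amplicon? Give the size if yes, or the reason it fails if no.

Primer A (GGGAACAGCTTC) does not match the top strand, and its reverse complement GAAGCTGTTCCC does not match either.
With no annealing site for primer A, no amplification occurs.

No product — primer A has no binding site in the template.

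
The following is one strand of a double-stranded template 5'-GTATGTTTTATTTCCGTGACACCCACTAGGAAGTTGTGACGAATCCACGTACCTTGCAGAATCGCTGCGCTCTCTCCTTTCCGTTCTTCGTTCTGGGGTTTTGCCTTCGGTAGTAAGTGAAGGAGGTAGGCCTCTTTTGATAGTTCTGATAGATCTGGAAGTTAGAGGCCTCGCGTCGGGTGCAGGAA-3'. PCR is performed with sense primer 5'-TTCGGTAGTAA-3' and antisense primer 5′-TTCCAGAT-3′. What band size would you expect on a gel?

Forward primer TTCGGTAGTAA is found on the top strand at positions 106–116.
Taking the reverse complement of TTCCAGAT gives ATCTGGAA, found at positions 153–160 on the template; the primer anneals here to the top strand with its 3' end pointing upstream.
The product runs from position 106 to position 160, so its length is 160 − 106 + 1 = 55 bp.

55 bp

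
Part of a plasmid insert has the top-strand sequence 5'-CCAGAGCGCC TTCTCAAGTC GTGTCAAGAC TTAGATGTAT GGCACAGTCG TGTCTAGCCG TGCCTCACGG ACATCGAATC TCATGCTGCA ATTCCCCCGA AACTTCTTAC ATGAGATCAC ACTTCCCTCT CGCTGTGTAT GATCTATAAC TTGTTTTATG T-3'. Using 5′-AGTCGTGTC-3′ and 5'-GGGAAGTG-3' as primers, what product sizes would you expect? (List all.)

The forward primer AGTCGTGTC matches the top strand at positions 17–25, 46–54.
The reverse primer's reverse complement is CACTTCCC, matching at positions 120–127.
Each forward site pairs with the reverse site to give a product ending at position 127: sizes 111, 82 bp.

111 bp, 82 bp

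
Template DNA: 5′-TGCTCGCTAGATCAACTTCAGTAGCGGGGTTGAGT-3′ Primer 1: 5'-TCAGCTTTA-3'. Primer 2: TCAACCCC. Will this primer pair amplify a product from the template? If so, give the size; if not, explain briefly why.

Primer 1 (TCAGCTTTA) does not match the top strand, and its reverse complement TAAAGCTGA does not match either.
With no annealing site for primer 1, no amplification occurs.

No product — primer 1 has no binding site in the template.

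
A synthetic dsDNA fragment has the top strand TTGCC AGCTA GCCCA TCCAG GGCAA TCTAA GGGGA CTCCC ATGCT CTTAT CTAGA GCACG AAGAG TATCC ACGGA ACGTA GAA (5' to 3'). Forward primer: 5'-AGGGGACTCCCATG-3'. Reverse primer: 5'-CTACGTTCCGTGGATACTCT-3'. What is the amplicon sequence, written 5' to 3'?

5'-AGGGGACTCCCATGCTCTTATCTAGAGCACGAAGAGTATCCACGGAACGTAG-3'

Forward primer AGGGGACTCCCATG is found on the top strand at positions 30–43.
Taking the reverse complement of CTACGTTCCGTGGATACTCT gives AGAGTATCCACGGAACGTAG, found at positions 62–81 on the template; the primer anneals here to the top strand with its 3' end pointing upstream.
The product is the template from position 30 through 81 (52 bp).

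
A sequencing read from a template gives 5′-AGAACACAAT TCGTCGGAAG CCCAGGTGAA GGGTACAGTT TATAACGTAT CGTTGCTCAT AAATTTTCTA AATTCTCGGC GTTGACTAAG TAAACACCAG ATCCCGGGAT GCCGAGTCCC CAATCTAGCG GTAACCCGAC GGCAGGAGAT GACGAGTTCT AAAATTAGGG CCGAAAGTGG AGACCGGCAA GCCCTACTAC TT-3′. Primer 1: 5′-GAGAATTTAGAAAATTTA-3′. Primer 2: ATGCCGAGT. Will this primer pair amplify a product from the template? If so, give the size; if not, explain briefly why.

No product — the primers' 3' ends point away from each other.

Primer 1 (GAGAATTTAGAAAATTTA) has reverse complement TAAATTTTCTAAATTCTC, which matches the top strand at positions 60–77; primer 1 anneals to the top strand there with its 3' end pointing upstream toward position 60.
Primer 2 (ATGCCGAGT) matches the top strand directly at positions 109–117; it anneals to the bottom strand with its 3' end pointing downstream toward position 117.
The 3' ends diverge (primer 1 extends toward position 1, primer 2 toward position 202), so the primers never converge on a shared product.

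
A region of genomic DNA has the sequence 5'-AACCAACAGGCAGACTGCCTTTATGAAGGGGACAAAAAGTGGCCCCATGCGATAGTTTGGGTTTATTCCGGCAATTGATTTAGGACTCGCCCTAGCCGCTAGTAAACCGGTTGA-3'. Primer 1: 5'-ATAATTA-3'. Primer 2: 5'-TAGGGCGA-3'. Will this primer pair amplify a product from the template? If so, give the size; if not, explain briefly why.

Primer 1 (ATAATTA) does not match the top strand, and its reverse complement TAATTAT does not match either.
With no annealing site for primer 1, no amplification occurs.

No product — primer 1 has no binding site in the template.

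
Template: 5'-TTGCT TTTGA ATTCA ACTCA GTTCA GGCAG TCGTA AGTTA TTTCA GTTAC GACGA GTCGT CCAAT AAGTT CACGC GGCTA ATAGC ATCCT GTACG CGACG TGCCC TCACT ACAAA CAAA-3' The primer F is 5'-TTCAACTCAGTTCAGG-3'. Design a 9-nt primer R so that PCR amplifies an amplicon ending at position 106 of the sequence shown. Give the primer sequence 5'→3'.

5'-AGGGCACGT-3'

The forward primer binds at positions 12–27; the product's 3' end on the top strand is position 106.
The reverse primer anneals to the top strand over positions 98–106, i.e. to ACGTGCCCT.
Its sequence written 5'→3' is the reverse complement: AGGGCACGT.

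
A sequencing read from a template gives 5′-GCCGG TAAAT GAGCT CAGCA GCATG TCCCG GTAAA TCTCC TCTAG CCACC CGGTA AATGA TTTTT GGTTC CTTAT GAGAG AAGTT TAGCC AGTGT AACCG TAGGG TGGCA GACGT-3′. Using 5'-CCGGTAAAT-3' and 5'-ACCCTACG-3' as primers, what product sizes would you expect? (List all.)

105 bp, 79 bp, 57 bp

The forward primer CCGGTAAAT matches the top strand at positions 2–10, 28–36, 50–58.
The reverse primer's reverse complement is CGTAGGGT, matching at positions 99–106.
Each forward site pairs with the reverse site to give a product ending at position 106: sizes 105, 79, 57 bp.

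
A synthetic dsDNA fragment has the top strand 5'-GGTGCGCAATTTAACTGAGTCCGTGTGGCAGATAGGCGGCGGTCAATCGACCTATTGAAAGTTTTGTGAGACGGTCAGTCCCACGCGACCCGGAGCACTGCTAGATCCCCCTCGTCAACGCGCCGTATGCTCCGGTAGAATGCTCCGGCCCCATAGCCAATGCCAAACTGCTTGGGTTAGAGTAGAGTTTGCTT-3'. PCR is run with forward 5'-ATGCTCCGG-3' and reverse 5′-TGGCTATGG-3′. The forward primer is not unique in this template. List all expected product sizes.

The forward primer ATGCTCCGG matches the top strand at positions 127–135, 140–148.
The reverse primer's reverse complement is CCATAGCCA, matching at positions 151–159.
Each forward site pairs with the reverse site to give a product ending at position 159: sizes 33, 20 bp.

33 bp, 20 bp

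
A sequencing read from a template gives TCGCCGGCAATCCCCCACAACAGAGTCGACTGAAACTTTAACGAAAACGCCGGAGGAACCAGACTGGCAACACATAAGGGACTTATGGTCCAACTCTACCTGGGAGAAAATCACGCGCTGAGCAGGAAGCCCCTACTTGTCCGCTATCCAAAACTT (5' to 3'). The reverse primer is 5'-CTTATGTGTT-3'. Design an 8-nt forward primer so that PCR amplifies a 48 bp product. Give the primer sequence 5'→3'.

The reverse primer's reverse complement AACACATAAG matches the template at positions 69–78, so the product ends at position 78.
A 48 bp product then starts at position 78 − 48 + 1 = 31.
The forward primer is identical to the top strand there: TGAAACTT.

5'-TGAAACTT-3'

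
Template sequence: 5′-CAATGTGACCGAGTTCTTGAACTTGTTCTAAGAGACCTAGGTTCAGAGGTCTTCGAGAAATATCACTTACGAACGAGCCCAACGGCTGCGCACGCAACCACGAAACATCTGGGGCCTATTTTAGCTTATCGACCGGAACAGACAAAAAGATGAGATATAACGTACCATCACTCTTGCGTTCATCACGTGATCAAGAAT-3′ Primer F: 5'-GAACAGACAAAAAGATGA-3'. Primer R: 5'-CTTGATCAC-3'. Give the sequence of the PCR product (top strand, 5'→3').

Scanning the template, GAACAGACAAAAAGATGA occurs at positions 136–153; this primer anneals to the bottom strand there with its 3' end pointing downstream.
The reverse primer's reverse complement is GTGATCAAG, which matches the template at positions 187–195.
The product is the template from position 136 through 195 (60 bp).

5'-GAACAGACAAAAAGATGAGATATAACGTACCATCACTCTTGCGTTCATCACGTGATCAAG-3'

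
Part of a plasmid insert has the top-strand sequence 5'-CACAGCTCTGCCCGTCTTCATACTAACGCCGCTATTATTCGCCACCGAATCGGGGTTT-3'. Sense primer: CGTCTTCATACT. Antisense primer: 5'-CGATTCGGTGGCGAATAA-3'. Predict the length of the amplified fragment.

40 bp

Scanning the template, CGTCTTCATACT occurs at positions 13–24; this primer anneals to the bottom strand there with its 3' end pointing downstream.
Reverse complement of the reverse primer: TTATTCGCCACCGAATCG. This occurs on the top strand at positions 35–52.
Amplicon spans positions 13–52: 40 bp.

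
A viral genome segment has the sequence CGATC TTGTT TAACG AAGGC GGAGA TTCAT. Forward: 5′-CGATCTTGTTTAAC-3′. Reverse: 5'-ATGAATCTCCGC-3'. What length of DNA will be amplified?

30 bp

Forward primer CGATCTTGTTTAAC is found on the top strand at positions 1–14.
The reverse primer's reverse complement is GCGGAGATTCAT, which matches the template at positions 19–30.
Product length = (reverse-primer end) − (forward-primer start) + 1 = 30 − 1 + 1 = 30 bp.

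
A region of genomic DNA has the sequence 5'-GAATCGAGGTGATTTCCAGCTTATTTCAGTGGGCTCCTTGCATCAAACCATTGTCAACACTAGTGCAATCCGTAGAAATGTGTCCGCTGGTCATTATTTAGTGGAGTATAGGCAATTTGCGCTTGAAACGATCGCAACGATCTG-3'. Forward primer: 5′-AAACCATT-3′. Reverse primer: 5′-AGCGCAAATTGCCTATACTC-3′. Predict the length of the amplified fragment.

Scanning the template, AAACCATT occurs at positions 45–52; this primer anneals to the bottom strand there with its 3' end pointing downstream.
The reverse primer's reverse complement is GAGTATAGGCAATTTGCGCT, which matches the template at positions 104–123.
Amplicon spans positions 45–123: 79 bp.

79 bp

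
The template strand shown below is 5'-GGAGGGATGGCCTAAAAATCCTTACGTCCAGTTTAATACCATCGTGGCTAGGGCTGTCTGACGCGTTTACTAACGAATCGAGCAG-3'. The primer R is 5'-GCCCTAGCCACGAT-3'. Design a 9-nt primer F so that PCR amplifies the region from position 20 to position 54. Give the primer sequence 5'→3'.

The reverse primer's reverse complement ATCGTGGCTAGGGC matches the template at positions 41–54; the product starts at position 20.
The forward primer is identical to the top strand over positions 20–28: CCTTACGTC.

5'-CCTTACGTC-3'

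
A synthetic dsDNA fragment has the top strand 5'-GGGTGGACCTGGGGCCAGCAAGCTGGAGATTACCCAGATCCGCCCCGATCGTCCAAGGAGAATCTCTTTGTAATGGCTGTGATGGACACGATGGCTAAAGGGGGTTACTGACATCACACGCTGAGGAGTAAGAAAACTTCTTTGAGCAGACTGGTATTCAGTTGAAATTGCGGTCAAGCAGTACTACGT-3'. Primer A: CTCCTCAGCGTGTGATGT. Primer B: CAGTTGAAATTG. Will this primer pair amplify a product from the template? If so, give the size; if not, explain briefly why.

Primer A (CTCCTCAGCGTGTGATGT) has reverse complement ACATCACACGCTGAGGAG, which matches the top strand at positions 111–128; primer A anneals to the top strand there with its 3' end pointing upstream toward position 111.
Primer B (CAGTTGAAATTG) matches the top strand directly at positions 159–170; it anneals to the bottom strand with its 3' end pointing downstream toward position 170.
The 3' ends diverge (primer A extends toward position 1, primer B toward position 189), so the primers never converge on a shared product.

No product — the primers' 3' ends point away from each other.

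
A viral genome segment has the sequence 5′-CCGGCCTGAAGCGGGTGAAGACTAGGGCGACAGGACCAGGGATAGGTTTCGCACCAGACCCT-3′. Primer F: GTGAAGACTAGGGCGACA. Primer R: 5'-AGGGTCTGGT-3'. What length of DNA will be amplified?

Forward primer GTGAAGACTAGGGCGACA is found on the top strand at positions 15–32.
The reverse primer's reverse complement is ACCAGACCCT, which matches the template at positions 53–62.
Amplicon spans positions 15–62: 48 bp.

48 bp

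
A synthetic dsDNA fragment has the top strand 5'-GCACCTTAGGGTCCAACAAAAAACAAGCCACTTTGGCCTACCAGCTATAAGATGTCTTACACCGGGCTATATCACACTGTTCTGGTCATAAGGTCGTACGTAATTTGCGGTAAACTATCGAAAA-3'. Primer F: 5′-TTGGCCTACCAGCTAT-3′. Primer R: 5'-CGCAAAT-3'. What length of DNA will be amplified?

77 bp

Forward primer TTGGCCTACCAGCTAT is found on the top strand at positions 33–48.
Taking the reverse complement of CGCAAAT gives ATTTGCG, found at positions 103–109 on the template; the primer anneals here to the top strand with its 3' end pointing upstream.
Product length = (reverse-primer end) − (forward-primer start) + 1 = 109 − 33 + 1 = 77 bp.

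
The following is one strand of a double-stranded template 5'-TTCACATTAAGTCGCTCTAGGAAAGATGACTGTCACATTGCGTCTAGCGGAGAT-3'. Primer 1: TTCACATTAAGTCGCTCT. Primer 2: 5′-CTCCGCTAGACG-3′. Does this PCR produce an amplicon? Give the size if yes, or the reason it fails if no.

Yes — a 52 bp product.

Primer 1 (TTCACATTAAGTCGCTCT) matches the top strand at positions 1–18; it acts as a forward primer.
Primer 2's reverse complement is CGTCTAGCGGAG, matching the top strand at positions 41–52; it acts as a reverse primer.
The 3' ends face each other across positions 1–52, giving a 52 bp product.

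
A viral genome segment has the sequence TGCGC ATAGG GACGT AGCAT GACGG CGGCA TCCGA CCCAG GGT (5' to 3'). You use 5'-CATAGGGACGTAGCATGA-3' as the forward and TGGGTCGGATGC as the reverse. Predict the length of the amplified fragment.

35 bp

Forward primer CATAGGGACGTAGCATGA is found on the top strand at positions 5–22.
Taking the reverse complement of TGGGTCGGATGC gives GCATCCGACCCA, found at positions 28–39 on the template; the primer anneals here to the top strand with its 3' end pointing upstream.
Amplicon spans positions 5–39: 35 bp.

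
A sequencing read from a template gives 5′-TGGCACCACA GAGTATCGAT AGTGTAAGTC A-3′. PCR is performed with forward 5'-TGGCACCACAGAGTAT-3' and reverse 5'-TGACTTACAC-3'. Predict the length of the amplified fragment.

Scanning the template, TGGCACCACAGAGTAT occurs at positions 1–16; this primer anneals to the bottom strand there with its 3' end pointing downstream.
Reverse complement of the reverse primer: GTGTAAGTCA. This occurs on the top strand at positions 22–31.
Product length = (reverse-primer end) − (forward-primer start) + 1 = 31 − 1 + 1 = 31 bp.

31 bp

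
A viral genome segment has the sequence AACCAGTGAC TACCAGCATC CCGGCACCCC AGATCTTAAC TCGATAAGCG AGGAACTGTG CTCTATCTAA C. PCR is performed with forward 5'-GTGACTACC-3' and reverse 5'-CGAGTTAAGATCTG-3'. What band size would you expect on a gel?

The forward primer matches the template at positions 6–14.
The reverse primer's reverse complement is CAGATCTTAACTCG, which matches the template at positions 30–43.
The product runs from position 6 to position 43, so its length is 43 − 6 + 1 = 38 bp.

38 bp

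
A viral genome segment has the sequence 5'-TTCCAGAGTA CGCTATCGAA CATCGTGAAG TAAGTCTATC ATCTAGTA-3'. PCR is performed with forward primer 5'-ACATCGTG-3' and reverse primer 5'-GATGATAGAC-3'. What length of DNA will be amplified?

24 bp

The forward primer matches the template at positions 20–27.
Taking the reverse complement of GATGATAGAC gives GTCTATCATC, found at positions 34–43 on the template; the primer anneals here to the top strand with its 3' end pointing upstream.
Amplicon spans positions 20–43: 24 bp.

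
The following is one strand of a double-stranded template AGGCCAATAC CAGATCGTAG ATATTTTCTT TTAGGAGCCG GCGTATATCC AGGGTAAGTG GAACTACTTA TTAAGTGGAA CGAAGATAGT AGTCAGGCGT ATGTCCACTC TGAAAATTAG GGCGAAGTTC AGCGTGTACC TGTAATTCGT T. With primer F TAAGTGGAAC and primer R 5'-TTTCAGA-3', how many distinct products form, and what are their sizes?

Two products: 61 bp, 44 bp

The forward primer TAAGTGGAAC matches the top strand at positions 55–64, 72–81.
The reverse primer's reverse complement is TCTGAAA, matching at positions 109–115.
Each forward site pairs with the reverse site to give a product ending at position 115: sizes 61, 44 bp.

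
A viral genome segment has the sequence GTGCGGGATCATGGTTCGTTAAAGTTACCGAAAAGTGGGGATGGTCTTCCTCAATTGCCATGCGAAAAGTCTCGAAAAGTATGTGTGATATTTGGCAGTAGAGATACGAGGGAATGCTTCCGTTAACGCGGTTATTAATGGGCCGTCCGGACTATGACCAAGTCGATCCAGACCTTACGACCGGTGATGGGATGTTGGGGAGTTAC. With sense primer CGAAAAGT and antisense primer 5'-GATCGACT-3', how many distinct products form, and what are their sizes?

Three products: 140 bp, 106 bp, 96 bp

The forward primer CGAAAAGT matches the top strand at positions 29–36, 63–70, 73–80.
The reverse primer's reverse complement is AGTCGATC, matching at positions 161–168.
Each forward site pairs with the reverse site to give a product ending at position 168: sizes 140, 106, 96 bp.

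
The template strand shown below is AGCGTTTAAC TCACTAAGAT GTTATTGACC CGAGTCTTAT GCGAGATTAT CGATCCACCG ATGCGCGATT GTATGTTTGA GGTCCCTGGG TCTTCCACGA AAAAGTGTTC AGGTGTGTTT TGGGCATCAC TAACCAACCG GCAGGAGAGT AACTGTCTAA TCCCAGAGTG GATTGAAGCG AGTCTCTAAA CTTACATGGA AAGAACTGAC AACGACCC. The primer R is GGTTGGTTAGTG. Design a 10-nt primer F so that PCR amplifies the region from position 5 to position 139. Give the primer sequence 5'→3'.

The reverse primer's reverse complement CACTAACCAACC matches the template at positions 128–139; the product starts at position 5.
The forward primer is identical to the top strand over positions 5–14: TTTAACTCAC.

5'-TTTAACTCAC-3'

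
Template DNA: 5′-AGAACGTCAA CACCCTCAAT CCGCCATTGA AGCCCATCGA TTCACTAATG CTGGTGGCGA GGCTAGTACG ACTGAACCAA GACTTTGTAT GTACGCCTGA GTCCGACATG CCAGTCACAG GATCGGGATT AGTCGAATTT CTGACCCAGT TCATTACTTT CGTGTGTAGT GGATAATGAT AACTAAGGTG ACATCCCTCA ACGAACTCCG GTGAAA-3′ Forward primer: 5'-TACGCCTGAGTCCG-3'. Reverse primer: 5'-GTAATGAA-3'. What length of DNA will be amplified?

Forward primer TACGCCTGAGTCCG is found on the top strand at positions 92–105.
The reverse primer's reverse complement is TTCATTAC, which matches the template at positions 150–157.
Amplicon spans positions 92–157: 66 bp.

66 bp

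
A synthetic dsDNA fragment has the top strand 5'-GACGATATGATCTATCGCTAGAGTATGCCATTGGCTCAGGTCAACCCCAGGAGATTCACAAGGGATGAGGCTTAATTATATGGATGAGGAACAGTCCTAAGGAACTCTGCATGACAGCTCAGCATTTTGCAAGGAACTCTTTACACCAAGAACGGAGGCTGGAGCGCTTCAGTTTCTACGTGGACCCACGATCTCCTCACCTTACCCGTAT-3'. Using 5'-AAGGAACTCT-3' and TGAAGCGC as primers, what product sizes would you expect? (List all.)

The forward primer AAGGAACTCT matches the top strand at positions 99–108, 131–140.
The reverse primer's reverse complement is GCGCTTCA, matching at positions 164–171.
Each forward site pairs with the reverse site to give a product ending at position 171: sizes 73, 41 bp.

73 bp, 41 bp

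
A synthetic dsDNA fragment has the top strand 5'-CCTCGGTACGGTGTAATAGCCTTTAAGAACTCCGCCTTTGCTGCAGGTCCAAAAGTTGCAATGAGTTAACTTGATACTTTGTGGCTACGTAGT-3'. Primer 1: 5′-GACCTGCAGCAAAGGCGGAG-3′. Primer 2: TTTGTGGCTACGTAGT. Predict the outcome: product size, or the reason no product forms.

Primer 1 (GACCTGCAGCAAAGGCGGAG) has reverse complement CTCCGCCTTTGCTGCAGGTC, which matches the top strand at positions 30–49; primer 1 anneals to the top strand there with its 3' end pointing upstream toward position 30.
Primer 2 (TTTGTGGCTACGTAGT) matches the top strand directly at positions 78–93; it anneals to the bottom strand with its 3' end pointing downstream toward position 93.
The 3' ends diverge (primer 1 extends toward position 1, primer 2 toward position 93), so the primers never converge on a shared product.

No product — the primers' 3' ends point away from each other.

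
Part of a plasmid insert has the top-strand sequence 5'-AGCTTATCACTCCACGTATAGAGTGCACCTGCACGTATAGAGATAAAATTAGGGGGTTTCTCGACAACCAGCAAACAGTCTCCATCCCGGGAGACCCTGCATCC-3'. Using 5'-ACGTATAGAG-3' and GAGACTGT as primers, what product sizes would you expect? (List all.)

69 bp, 50 bp

The forward primer ACGTATAGAG matches the top strand at positions 14–23, 33–42.
The reverse primer's reverse complement is ACAGTCTC, matching at positions 75–82.
Each forward site pairs with the reverse site to give a product ending at position 82: sizes 69, 50 bp.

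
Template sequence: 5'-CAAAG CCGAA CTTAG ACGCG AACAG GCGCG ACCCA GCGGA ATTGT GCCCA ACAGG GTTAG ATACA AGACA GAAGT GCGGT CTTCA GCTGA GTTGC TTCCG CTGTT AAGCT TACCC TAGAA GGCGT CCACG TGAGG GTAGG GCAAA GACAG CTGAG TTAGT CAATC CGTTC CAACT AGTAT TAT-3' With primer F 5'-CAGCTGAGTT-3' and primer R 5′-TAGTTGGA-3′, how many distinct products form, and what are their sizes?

Two products: 93 bp, 29 bp

The forward primer CAGCTGAGTT matches the top strand at positions 84–93, 148–157.
The reverse primer's reverse complement is TCCAACTA, matching at positions 169–176.
Each forward site pairs with the reverse site to give a product ending at position 176: sizes 93, 29 bp.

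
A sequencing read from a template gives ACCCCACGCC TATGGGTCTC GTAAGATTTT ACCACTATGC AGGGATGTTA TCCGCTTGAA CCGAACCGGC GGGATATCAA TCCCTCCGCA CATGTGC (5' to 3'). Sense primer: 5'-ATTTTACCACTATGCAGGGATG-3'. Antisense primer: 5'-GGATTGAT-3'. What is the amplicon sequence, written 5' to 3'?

Forward primer ATTTTACCACTATGCAGGGATG is found on the top strand at positions 26–47.
Reverse complement of the reverse primer: ATCAATCC. This occurs on the top strand at positions 76–83.
The product is the template from position 26 through 83 (58 bp).

5'-ATTTTACCACTATGCAGGGATGTTATCCGCTTGAACCGAACCGGCGGGATATCAATCC-3'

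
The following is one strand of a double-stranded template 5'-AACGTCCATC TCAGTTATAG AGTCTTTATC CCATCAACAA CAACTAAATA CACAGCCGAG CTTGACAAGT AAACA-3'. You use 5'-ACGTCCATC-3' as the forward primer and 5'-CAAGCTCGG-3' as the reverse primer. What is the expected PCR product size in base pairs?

63 bp

Scanning the template, ACGTCCATC occurs at positions 2–10; this primer anneals to the bottom strand there with its 3' end pointing downstream.
Taking the reverse complement of CAAGCTCGG gives CCGAGCTTG, found at positions 56–64 on the template; the primer anneals here to the top strand with its 3' end pointing upstream.
The product runs from position 2 to position 64, so its length is 64 − 2 + 1 = 63 bp.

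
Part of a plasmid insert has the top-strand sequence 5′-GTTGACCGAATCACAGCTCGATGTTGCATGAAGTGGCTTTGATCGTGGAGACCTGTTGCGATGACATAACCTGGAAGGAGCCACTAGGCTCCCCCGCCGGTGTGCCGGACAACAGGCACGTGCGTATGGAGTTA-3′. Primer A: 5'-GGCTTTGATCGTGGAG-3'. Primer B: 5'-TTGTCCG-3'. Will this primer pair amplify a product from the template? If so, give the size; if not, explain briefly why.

Primer A (GGCTTTGATCGTGGAG) matches the top strand at positions 35–50; it acts as a forward primer.
Primer B's reverse complement is CGGACAA, matching the top strand at positions 106–112; it acts as a reverse primer.
The 3' ends face each other across positions 35–112, giving a 78 bp product.

Yes — a 78 bp product.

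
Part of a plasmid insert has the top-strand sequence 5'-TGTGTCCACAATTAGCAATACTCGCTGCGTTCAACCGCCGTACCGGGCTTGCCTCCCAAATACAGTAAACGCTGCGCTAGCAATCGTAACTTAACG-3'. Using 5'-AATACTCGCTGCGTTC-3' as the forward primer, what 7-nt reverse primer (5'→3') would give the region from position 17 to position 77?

The product's 3' end on the top strand is position 77.
The reverse primer anneals to the top strand over positions 71–77, i.e. to GCTGCGC.
Its sequence written 5'→3' is the reverse complement: GCGCAGC.

5'-GCGCAGC-3'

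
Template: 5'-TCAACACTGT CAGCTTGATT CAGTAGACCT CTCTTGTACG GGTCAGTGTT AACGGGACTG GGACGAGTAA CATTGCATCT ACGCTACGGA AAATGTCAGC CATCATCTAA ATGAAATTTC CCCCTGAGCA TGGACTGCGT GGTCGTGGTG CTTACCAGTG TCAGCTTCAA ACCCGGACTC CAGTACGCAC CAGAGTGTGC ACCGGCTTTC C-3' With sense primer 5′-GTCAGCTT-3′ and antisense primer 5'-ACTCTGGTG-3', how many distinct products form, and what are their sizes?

Two products: 188 bp, 37 bp

The forward primer GTCAGCTT matches the top strand at positions 9–16, 160–167.
The reverse primer's reverse complement is CACCAGAGT, matching at positions 188–196.
Each forward site pairs with the reverse site to give a product ending at position 196: sizes 188, 37 bp.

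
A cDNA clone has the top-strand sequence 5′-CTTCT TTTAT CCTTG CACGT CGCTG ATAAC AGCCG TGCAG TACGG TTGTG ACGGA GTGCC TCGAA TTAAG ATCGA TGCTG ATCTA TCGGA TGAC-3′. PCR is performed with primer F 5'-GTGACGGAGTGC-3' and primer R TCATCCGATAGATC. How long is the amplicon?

The forward primer matches the template at positions 48–59.
The reverse primer's reverse complement is GATCTATCGGATGA, which matches the template at positions 80–93.
The product runs from position 48 to position 93, so its length is 93 − 48 + 1 = 46 bp.

46 bp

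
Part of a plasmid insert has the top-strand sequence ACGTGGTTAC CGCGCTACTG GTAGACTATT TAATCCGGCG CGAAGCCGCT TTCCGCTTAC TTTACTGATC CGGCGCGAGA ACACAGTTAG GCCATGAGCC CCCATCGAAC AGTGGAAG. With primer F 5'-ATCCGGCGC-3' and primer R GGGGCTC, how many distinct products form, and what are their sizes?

Two products: 70 bp, 35 bp

The forward primer ATCCGGCGC matches the top strand at positions 33–41, 68–76.
The reverse primer's reverse complement is GAGCCCC, matching at positions 96–102.
Each forward site pairs with the reverse site to give a product ending at position 102: sizes 70, 35 bp.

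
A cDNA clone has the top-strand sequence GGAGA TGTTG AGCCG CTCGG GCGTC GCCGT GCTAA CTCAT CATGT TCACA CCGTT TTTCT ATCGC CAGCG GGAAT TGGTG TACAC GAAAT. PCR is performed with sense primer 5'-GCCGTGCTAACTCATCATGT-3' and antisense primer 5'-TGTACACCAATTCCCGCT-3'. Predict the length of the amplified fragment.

The forward primer matches the template at positions 26–45.
Taking the reverse complement of TGTACACCAATTCCCGCT gives AGCGGGAATTGGTGTACA, found at positions 67–84 on the template; the primer anneals here to the top strand with its 3' end pointing upstream.
Amplicon spans positions 26–84: 59 bp.

59 bp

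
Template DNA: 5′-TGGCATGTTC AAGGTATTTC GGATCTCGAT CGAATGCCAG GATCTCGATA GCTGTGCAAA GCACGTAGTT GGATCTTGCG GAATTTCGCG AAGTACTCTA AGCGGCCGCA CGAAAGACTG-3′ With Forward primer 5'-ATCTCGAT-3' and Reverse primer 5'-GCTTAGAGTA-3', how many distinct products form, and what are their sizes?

Two products: 81 bp, 62 bp

The forward primer ATCTCGAT matches the top strand at positions 23–30, 42–49.
The reverse primer's reverse complement is TACTCTAAGC, matching at positions 94–103.
Each forward site pairs with the reverse site to give a product ending at position 103: sizes 81, 62 bp.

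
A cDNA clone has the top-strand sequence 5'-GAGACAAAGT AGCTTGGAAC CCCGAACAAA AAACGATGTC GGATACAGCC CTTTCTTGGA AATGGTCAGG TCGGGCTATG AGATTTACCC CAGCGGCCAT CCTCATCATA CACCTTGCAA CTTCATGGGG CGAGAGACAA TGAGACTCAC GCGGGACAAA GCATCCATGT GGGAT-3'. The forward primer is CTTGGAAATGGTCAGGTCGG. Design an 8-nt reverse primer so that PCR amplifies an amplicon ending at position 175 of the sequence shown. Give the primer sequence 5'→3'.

5'-ATCCCACA-3'

The forward primer binds at positions 55–74; the product's 3' end on the top strand is position 175.
The reverse primer anneals to the top strand over positions 168–175, i.e. to TGTGGGAT.
Its sequence written 5'→3' is the reverse complement: ATCCCACA.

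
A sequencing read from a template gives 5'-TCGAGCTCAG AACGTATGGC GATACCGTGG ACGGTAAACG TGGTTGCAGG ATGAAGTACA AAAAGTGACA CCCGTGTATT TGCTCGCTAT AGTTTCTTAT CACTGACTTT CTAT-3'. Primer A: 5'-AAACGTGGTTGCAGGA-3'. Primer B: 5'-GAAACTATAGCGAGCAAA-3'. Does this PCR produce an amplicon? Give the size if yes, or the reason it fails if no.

Yes — a 61 bp product.

Primer A (AAACGTGGTTGCAGGA) matches the top strand at positions 36–51; it acts as a forward primer.
Primer B's reverse complement is TTTGCTCGCTATAGTTTC, matching the top strand at positions 79–96; it acts as a reverse primer.
The 3' ends face each other across positions 36–96, giving a 61 bp product.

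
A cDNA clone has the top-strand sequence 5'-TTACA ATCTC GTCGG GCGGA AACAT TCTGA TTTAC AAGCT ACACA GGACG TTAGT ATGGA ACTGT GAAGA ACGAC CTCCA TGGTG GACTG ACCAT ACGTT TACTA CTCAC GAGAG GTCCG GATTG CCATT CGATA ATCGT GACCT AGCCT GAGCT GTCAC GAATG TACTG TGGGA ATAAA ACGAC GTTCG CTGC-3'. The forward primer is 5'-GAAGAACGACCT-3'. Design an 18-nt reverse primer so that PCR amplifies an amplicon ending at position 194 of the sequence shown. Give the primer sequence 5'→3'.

The forward primer binds at positions 66–77; the product's 3' end on the top strand is position 194.
The reverse primer anneals to the top strand over positions 177–194, i.e. to TAAAACGACGTTCGCTGC.
Its sequence written 5'→3' is the reverse complement: GCAGCGAACGTCGTTTTA.

5'-GCAGCGAACGTCGTTTTA-3'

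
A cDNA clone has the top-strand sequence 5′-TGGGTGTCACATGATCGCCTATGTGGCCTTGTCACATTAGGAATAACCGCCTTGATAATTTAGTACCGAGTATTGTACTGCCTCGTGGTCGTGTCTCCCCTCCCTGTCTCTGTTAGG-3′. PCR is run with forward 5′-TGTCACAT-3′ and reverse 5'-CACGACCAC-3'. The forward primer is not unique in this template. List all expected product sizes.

The forward primer TGTCACAT matches the top strand at positions 5–12, 30–37.
The reverse primer's reverse complement is GTGGTCGTG, matching at positions 85–93.
Each forward site pairs with the reverse site to give a product ending at position 93: sizes 89, 64 bp.

89 bp, 64 bp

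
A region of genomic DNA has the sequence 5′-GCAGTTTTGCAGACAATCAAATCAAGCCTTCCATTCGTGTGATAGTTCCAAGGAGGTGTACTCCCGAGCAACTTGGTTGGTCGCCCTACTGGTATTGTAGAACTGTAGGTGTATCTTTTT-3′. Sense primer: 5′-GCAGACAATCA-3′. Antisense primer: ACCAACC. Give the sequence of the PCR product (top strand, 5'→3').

5'-GCAGACAATCAAATCAAGCCTTCCATTCGTGTGATAGTTCCAAGGAGGTGTACTCCCGAGCAACTTGGTTGGT-3'

Forward primer GCAGACAATCA is found on the top strand at positions 9–19.
The reverse primer's reverse complement is GGTTGGT, which matches the template at positions 75–81.
The product is the template from position 9 through 81 (73 bp).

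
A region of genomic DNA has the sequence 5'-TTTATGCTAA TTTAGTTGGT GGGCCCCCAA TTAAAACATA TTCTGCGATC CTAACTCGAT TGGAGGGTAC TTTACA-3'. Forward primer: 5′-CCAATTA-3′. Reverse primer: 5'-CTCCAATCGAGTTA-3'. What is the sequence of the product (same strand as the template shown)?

5'-CCAATTAAAACATATTCTGCGATCCTAACTCGATTGGAG-3'

Scanning the template, CCAATTA occurs at positions 27–33; this primer anneals to the bottom strand there with its 3' end pointing downstream.
Taking the reverse complement of CTCCAATCGAGTTA gives TAACTCGATTGGAG, found at positions 52–65 on the template; the primer anneals here to the top strand with its 3' end pointing upstream.
The product is the template from position 27 through 65 (39 bp).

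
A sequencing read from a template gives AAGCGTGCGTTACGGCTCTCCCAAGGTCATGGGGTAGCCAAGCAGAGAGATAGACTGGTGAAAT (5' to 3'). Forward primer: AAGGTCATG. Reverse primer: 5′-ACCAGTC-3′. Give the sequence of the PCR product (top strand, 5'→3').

Scanning the template, AAGGTCATG occurs at positions 23–31; this primer anneals to the bottom strand there with its 3' end pointing downstream.
The reverse primer's reverse complement is GACTGGT, which matches the template at positions 53–59.
The product is the template from position 23 through 59 (37 bp).

5'-AAGGTCATGGGGTAGCCAAGCAGAGAGATAGACTGGT-3'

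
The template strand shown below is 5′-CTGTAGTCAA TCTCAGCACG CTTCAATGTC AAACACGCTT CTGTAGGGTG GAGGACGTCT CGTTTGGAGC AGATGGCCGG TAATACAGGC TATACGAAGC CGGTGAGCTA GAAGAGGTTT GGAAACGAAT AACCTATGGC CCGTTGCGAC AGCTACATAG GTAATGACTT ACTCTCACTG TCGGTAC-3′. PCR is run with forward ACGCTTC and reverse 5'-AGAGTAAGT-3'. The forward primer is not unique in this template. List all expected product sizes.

The forward primer ACGCTTC matches the top strand at positions 18–24, 35–41.
The reverse primer's reverse complement is ACTTACTCT, matching at positions 167–175.
Each forward site pairs with the reverse site to give a product ending at position 175: sizes 158, 141 bp.

158 bp, 141 bp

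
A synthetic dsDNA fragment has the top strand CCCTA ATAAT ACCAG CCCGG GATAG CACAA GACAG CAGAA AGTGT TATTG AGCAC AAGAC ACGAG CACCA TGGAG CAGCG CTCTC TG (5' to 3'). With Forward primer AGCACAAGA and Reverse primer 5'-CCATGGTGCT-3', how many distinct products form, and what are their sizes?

Two products: 50 bp, 23 bp

The forward primer AGCACAAGA matches the top strand at positions 24–32, 51–59.
The reverse primer's reverse complement is AGCACCATGG, matching at positions 64–73.
Each forward site pairs with the reverse site to give a product ending at position 73: sizes 50, 23 bp.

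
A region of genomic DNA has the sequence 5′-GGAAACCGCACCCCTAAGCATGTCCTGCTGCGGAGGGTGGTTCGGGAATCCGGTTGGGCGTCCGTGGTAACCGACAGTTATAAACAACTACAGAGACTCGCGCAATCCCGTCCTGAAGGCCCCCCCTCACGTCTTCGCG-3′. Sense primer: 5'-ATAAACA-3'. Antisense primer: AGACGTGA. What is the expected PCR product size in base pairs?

55 bp

Scanning the template, ATAAACA occurs at positions 80–86; this primer anneals to the bottom strand there with its 3' end pointing downstream.
The reverse primer's reverse complement is TCACGTCT, which matches the template at positions 127–134.
Amplicon spans positions 80–134: 55 bp.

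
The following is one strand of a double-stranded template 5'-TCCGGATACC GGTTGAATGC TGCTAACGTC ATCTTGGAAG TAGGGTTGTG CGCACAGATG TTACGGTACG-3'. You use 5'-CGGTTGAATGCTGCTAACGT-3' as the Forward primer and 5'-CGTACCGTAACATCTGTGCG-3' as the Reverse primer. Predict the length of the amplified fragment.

61 bp

The forward primer matches the template at positions 10–29.
Reverse complement of the reverse primer: CGCACAGATGTTACGGTACG. This occurs on the top strand at positions 51–70.
The product runs from position 10 to position 70, so its length is 70 − 10 + 1 = 61 bp.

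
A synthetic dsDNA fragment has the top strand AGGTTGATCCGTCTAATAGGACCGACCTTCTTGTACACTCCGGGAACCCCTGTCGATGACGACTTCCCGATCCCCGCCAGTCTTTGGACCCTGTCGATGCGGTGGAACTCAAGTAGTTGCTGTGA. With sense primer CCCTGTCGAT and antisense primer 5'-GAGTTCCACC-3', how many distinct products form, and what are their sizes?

The forward primer CCCTGTCGAT matches the top strand at positions 48–57, 89–98.
The reverse primer's reverse complement is GGTGGAACTC, matching at positions 101–110.
Each forward site pairs with the reverse site to give a product ending at position 110: sizes 63, 22 bp.

Two products: 63 bp, 22 bp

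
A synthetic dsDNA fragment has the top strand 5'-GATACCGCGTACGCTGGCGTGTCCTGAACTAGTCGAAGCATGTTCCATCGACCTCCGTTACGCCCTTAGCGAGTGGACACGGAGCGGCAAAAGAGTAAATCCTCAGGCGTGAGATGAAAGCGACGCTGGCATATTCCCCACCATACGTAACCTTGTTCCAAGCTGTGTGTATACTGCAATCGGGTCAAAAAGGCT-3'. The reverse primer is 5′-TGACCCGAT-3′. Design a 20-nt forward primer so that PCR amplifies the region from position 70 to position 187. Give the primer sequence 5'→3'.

5'-CGAGTGGACACGGAGCGGCA-3'

The reverse primer's reverse complement ATCGGGTCA matches the template at positions 179–187; the product starts at position 70.
The forward primer is identical to the top strand over positions 70–89: CGAGTGGACACGGAGCGGCA.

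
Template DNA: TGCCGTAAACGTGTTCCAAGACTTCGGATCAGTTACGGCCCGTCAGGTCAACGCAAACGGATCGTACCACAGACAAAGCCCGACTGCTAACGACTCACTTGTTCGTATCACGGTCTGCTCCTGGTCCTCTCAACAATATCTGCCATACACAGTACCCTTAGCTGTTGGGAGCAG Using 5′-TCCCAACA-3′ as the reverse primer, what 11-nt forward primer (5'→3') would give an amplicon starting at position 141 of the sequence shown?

5'-TGCCATACACA-3'

The reverse primer's reverse complement TGTTGGGA matches the template at positions 163–170; the product starts at position 141.
The forward primer is identical to the top strand over positions 141–151: TGCCATACACA.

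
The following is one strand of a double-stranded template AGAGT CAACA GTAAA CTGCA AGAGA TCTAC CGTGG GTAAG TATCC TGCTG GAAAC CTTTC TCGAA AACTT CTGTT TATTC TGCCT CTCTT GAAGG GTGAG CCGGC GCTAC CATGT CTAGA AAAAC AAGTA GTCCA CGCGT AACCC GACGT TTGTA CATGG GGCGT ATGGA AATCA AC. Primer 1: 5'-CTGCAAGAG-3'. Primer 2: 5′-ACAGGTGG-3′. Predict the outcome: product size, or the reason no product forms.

No product — primer 2 has no binding site in the template.

Primer 2 (ACAGGTGG) does not match the top strand, and its reverse complement CCACCTGT does not match either.
With no annealing site for primer 2, no amplification occurs.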